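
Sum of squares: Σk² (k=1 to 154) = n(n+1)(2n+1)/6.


n = 154
n(n+1)(2n+1)/6 = 154×155×309/6
= 7375830/6 = 1229305

Σk² = 1229305


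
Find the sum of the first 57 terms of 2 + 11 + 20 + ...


aₙ = 2 + (57-1)×9 = 506
Sₙ = n(a₁+aₙ)/2 = 57×(2+506)/2
= 57×508/2 = 14478

S_57 = 14478


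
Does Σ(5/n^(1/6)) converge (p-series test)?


p-series test: Σ c/n^p converges if p > 1, diverges if p ≤ 1 (constant c > 0 doesn't affect convergence).
p = 1/6
1/6 ≤ 1 → DIVERGES

Diverges (p = 1/6 ≤ 1)


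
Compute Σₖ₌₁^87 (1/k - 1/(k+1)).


Telescoping: adjacent terms cancel.
= 1/1 - 1/88
= 1 - 1/88 = 87/88

Sum = 87/88


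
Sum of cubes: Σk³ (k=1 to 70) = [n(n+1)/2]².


n(n+1)/2 = 70×71/2 = 2485
Σk³ = 2485² = 6175225

Σk³ = 6175225


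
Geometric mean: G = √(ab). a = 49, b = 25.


GM = √(49×25) = √1225 = 35

GM = 35


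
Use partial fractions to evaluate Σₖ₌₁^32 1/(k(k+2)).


1/(k(k+2)) = (1/2)·(1/k - 1/(k+2)) (partial fractions)
Telescoping: Σ = (1/2)·(1 + 1/2 - 1/33 - 1/34) = 404/561

Sum = 404/561


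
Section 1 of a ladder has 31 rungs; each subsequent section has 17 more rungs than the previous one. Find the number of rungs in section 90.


aₙ = a₁ + (n-1)d
= 31 + (90-1)×17
= 31 + 1513
= 1544

a_90 = 1544


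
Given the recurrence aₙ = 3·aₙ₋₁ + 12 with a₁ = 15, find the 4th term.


Computing step by step:
a_1 = 15
a_2 = 57
a_3 = 183
a_4 = 561


a_4 = 561


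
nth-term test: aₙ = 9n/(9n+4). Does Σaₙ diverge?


lim(n→∞) 9n/(9n+4) = 9/9 = 1  (divide numerator and denominator by n)
lim aₙ = 1 ≠ 0 → series DIVERGES

Diverges (lim aₙ = 1 ≠ 0)


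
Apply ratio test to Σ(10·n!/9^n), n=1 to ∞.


aₙ = 10·n!/9^n
a_{n+1}/aₙ = (n+1)!/9^(n+1) × 9^n/n!  (constant 10 cancels)
= (n+1)/9
L = lim(n→∞) (n+1)/9 = ∞
L > 1 → series DIVERGES

Diverges (ratio test: L = ∞ > 1)


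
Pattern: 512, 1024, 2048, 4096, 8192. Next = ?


Pattern: powers of 2: 2ⁿ
Terms: 512, 1024, 2048, 4096, 8192
Next term = 16384

Next term = 16384


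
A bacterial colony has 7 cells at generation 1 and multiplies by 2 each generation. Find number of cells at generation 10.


aₙ = a₁·r^(n-1)
= 7×2^9
= 7×512
= 3584

a_10 = 3584


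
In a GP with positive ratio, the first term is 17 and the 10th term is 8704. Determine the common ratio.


r^(n-1) = aₙ/a₁
r^9 = 8704/17 = 512
r = 512^(1/9)
= 2

r = 2


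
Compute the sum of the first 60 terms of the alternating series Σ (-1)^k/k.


S = -1 + 1/2 - 1/3 + 1/4 - 1/5 + 1/6 - 1/7 + 1/8 ± ...
= -0.6849
(Full series converges to -ln(2) ≈ -0.6931)

S_60 = -0.6849


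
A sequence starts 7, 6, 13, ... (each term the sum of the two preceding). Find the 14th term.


Computing iteratively: 7, 6, 13, 19, 32, 51, 83, 134, 217, 351, 568, 919, ...
a_14 = 2406

a_14 = 2406


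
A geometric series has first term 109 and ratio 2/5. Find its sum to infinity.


S∞ = a₁/(1-r) = 109/(1 - 2/5)
= 109/(3/5)
= 545/3

S∞ = 545/3


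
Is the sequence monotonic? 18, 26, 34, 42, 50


Differences: 8, 8, 8, 8
All differences > 0 → strictly INCREASING

Monotonically increasing


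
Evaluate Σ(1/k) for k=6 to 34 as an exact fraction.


Σₖ₌6^34 1/k = 1/6 + 1/7 + 1/8 + ... + 1/34
= 24087518946229/13127595717600
≈ 1.8349

Sum = 24087518946229/13127595717600 ≈ 1.8349


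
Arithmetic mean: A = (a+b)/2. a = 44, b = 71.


AM = (44 + 71)/2 = 115/2 = 57.5

AM = 57.5


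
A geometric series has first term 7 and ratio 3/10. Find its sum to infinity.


S∞ = a₁/(1-r) = 7/(1 - 3/10)
= 7/(7/10)
= 10

S∞ = 10


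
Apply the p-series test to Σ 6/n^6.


p-series test: Σ c/n^p converges if p > 1, diverges if p ≤ 1 (constant c > 0 doesn't affect convergence).
p = 6
6 > 1 → CONVERGES

Converges (p = 6 > 1)


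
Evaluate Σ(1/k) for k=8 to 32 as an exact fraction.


Σₖ₌8^32 1/k = 1/8 + 1/9 + 1/10 + ... + 1/32
= 211643342048519/144403552893600
≈ 1.4656

Sum = 211643342048519/144403552893600 ≈ 1.4656


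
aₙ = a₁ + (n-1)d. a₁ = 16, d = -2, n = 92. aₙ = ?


aₙ = a₁ + (n-1)d
= 16 + (92-1)×-2
= 16 - 182
= -166

a_92 = -166


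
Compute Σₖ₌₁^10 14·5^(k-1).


Sₙ = 14×(5^10 - 1)/(5 - 1)
= 14×(9765625 - 1)/4
= 14×9765624/4
= 34179684

S_10 = 34179684


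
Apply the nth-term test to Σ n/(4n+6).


lim(n→∞) n/(4n+6) = 1/4 = 1/4  (divide numerator and denominator by n)
lim aₙ = 1/4 ≠ 0 → series DIVERGES

Diverges (lim aₙ = 1/4 ≠ 0)


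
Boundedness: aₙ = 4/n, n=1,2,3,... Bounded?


a₁ = 4, a₂ = 4/2, a₃ = 4/3, ...
0 < aₙ ≤ 4 for all n ≥ 1
Lower bound: 0, Upper bound: 4
The sequence IS bounded

Bounded (0 < aₙ ≤ 4)


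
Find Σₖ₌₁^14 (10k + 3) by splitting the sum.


Σ(10k+3) = 10·Σk + 3·n
= 10·105 + 3·14
= 1050 + 42 = 1092

Σ = 1092


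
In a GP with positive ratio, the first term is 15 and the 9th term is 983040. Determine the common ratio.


r^(n-1) = aₙ/a₁
r^8 = 983040/15 = 65536
r = 65536^(1/8)
= ±4; taking r > 0 gives r = 4

r = 4


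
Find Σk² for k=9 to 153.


Σₖ₌9^153 k² = Σₖ₌₁^153 k² − Σₖ₌₁^8 k²
= 153·154·307/6 − 8·9·17/6
= 1205589 − 204 = 1205385

Σk² = 1205385


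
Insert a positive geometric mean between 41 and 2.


GM = √(41×2) = √82 = 9.0554

GM = 9.0554


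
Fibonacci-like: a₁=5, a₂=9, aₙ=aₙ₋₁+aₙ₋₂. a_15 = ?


Computing iteratively: 5, 9, 14, 23, 37, 60, 97, 157, 254, 411, 665, 1076, ...
a_15 = 4558

a_15 = 4558


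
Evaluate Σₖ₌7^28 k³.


Σₖ₌7^28 k³ = [28·29/2]² − [6·7/2]²
= 164836 − 441 = 164395

Σk³ = 164395


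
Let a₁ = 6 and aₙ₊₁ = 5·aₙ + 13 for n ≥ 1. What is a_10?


Computing step by step:
a_1 = 6
a_2 = 43
a_3 = 228
a_4 = 1153
a_5 = 5778
a_6 = 28903
a_7 = 144528
a_8 = 722653
a_9 = 3613278
a_10 = 18066403


a_10 = 18066403


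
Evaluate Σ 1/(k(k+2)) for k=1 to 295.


1/(k(k+2)) = (1/2)·(1/k - 1/(k+2)) (partial fractions)
Telescoping: Σ = (1/2)·(1 + 1/2 - 1/296 - 1/297) = 131275/175824

Sum = 131275/175824


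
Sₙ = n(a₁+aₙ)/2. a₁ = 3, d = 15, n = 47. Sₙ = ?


aₙ = 3 + (47-1)×15 = 693
Sₙ = n(a₁+aₙ)/2 = 47×(3+693)/2
= 47×696/2 = 16356

S_47 = 16356


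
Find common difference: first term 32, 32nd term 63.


d = (aₙ - a₁)/(n-1)
= (63 - 32)/(32-1)
= 31/31 = 1

d = 1


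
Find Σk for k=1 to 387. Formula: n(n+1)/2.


n(n+1)/2 = 387×388/2 = 150156/2 = 75078

Σk = 75078


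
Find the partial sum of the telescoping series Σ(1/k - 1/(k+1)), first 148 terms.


Telescoping: adjacent terms cancel.
= 1/1 - 1/149
= 1 - 1/149 = 148/149

Sum = 148/149


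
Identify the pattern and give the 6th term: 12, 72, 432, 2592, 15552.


Pattern: geometric (r=6)
Terms: 12, 72, 432, 2592, 15552
Next term = 93312

Next term = 93312


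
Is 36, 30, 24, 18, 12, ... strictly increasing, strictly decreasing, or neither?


Differences: -6, -6, -6, -6
All differences < 0 → strictly DECREASING

Monotonically decreasing


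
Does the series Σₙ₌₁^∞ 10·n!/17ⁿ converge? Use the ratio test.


aₙ = 10·n!/17^n
a_{n+1}/aₙ = (n+1)!/17^(n+1) × 17^n/n!  (constant 10 cancels)
= (n+1)/17
L = lim(n→∞) (n+1)/17 = ∞
L > 1 → series DIVERGES

Diverges (ratio test: L = ∞ > 1)


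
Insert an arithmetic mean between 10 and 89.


AM = (10 + 89)/2 = 99/2 = 49.5

AM = 49.5


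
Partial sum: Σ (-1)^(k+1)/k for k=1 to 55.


S = 1 - 1/2 + 1/3 - 1/4 + 1/5 - 1/6 + 1/7 - 1/8 ± ...
= 0.7022
(Full series converges to +ln(2) ≈ +0.6931)

S_55 = 0.7022


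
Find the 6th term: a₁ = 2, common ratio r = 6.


aₙ = a₁·r^(n-1)
= 2×6^5
= 2×7776
= 15552

a_6 = 15552


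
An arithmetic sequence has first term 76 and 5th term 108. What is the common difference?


d = (aₙ - a₁)/(n-1)
= (108 - 76)/(5-1)
= 32/4 = 8

d = 8


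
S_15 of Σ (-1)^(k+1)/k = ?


S = 1 - 1/2 + 1/3 - 1/4 + 1/5 - 1/6 + 1/7 - 1/8 ± ...
= 0.7254
(Full series converges to +ln(2) ≈ +0.6931)

S_15 = 0.7254


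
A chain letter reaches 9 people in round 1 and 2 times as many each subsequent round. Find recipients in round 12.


aₙ = a₁·r^(n-1)
= 9×2^11
= 9×2048
= 18432

a_12 = 18432


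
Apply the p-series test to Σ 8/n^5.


p-series test: Σ c/n^p converges if p > 1, diverges if p ≤ 1 (constant c > 0 doesn't affect convergence).
p = 5
5 > 1 → CONVERGES

Converges (p = 5 > 1)


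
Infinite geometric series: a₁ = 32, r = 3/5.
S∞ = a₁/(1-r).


S∞ = a₁/(1-r) = 32/(1 - 3/5)
= 32/(2/5)
= 80

S∞ = 80


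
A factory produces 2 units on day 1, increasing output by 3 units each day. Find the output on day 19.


aₙ = a₁ + (n-1)d
= 2 + (19-1)×3
= 2 + 54
= 56

a_19 = 56


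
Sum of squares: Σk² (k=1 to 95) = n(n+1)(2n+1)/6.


n = 95
n(n+1)(2n+1)/6 = 95×96×191/6
= 1741920/6 = 290320

Σk² = 290320


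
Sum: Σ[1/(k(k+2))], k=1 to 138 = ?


1/(k(k+2)) = (1/2)·(1/k - 1/(k+2)) (partial fractions)
Telescoping: Σ = (1/2)·(1 + 1/2 - 1/139 - 1/140) = 28911/38920

Sum = 28911/38920


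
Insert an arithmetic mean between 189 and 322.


AM = (189 + 322)/2 = 511/2 = 255.5

AM = 255.5


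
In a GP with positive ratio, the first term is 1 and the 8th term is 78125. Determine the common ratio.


r^(n-1) = aₙ/a₁
r^7 = 78125/1 = 78125
r = 78125^(1/7)
= 5

r = 5


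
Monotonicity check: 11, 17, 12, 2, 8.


Differences: 6, -5, -10, 6
Difference at position 1 is +6 (> 0) but position 2 is -5 (< 0) — sequence both rises and falls
→ NOT monotonic

Not monotonic


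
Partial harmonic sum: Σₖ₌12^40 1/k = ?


Σₖ₌12^40 1/k = 1/12 + 1/13 + 1/14 + ... + 1/40
= 960709218673469/763275922437600
≈ 1.2587

Sum = 960709218673469/763275922437600 ≈ 1.2587


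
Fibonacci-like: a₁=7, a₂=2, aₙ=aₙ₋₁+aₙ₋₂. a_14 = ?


Computing iteratively: 7, 2, 9, 11, 20, 31, 51, 82, 133, 215, 348, 563, ...
a_14 = 1474

a_14 = 1474


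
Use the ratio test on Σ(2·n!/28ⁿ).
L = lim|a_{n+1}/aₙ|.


aₙ = 2·n!/28^n
a_{n+1}/aₙ = (n+1)!/28^(n+1) × 28^n/n!  (constant 2 cancels)
= (n+1)/28
L = lim(n→∞) (n+1)/28 = ∞
L > 1 → series DIVERGES

Diverges (ratio test: L = ∞ > 1)


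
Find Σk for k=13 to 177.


Σₖ₌13^177 k = Σₖ₌₁^177 k − Σₖ₌₁^12 k
= 177·178/2 − 12·13/2
= 15753 − 78 = 15675

Σk = 15675


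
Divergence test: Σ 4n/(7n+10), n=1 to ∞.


lim(n→∞) 4n/(7n+10) = 4/7 = 4/7  (divide numerator and denominator by n)
lim aₙ = 4/7 ≠ 0 → series DIVERGES

Diverges (lim aₙ = 4/7 ≠ 0)


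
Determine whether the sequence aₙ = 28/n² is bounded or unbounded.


a₁ = 28, a₂ = 28/4, a₃ = 28/9, ...
0 < aₙ ≤ 28 for all n ≥ 1
The sequence IS bounded

Bounded (0 < aₙ ≤ 28)


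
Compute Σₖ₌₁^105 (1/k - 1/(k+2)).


Telescoping with gap 2: two head and two tail terms survive.
= (1 + 1/2) - (1/106 + 1/107)
= 3/2 - 1/106 - 1/107 = 8400/5671

Sum = 8400/5671


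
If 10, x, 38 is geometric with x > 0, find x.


GM = √(10×38) = √380 = 19.4936

GM = 19.4936


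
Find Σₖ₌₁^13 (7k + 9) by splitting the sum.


Σ(7k+9) = 7·Σk + 9·n
= 7·91 + 9·13
= 637 + 117 = 754

Σ = 754


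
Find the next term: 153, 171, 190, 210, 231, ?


Pattern: triangular numbers: n(n+1)/2
Terms: 153, 171, 190, 210, 231
Next term = 253

Next term = 253


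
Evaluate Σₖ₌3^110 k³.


Σₖ₌3^110 k³ = [110·111/2]² − [2·3/2]²
= 37271025 − 9 = 37271016

Σk³ = 37271016


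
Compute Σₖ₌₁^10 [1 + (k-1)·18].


aₙ = 1 + (10-1)×18 = 163
Sₙ = n(a₁+aₙ)/2 = 10×(1+163)/2
= 10×164/2 = 820

S_10 = 820


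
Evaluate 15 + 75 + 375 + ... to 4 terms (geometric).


Sₙ = 15×(5^4 - 1)/(5 - 1)
= 15×(625 - 1)/4
= 15×624/4
= 2340

S_4 = 2340


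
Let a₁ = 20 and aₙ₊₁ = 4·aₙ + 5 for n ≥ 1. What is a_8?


Computing step by step:
a_1 = 20
a_2 = 85
a_3 = 345
a_4 = 1385
a_5 = 5545
a_6 = 22185
a_7 = 88745
a_8 = 354985


a_8 = 354985


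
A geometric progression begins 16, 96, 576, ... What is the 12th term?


aₙ = a₁·r^(n-1)
= 16×6^11
= 16×362797056
= 5804752896

a_12 = 5804752896


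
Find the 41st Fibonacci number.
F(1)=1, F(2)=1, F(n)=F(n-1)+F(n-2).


Fibonacci sequence: 1, 1, 2, 3, 5, 8, 13, 21, 34, 55, 89, ...
F(41) = 165580141

F(41) = 165580141


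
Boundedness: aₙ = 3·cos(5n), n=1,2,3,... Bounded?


For all n, -1 ≤ cos(5n) ≤ 1, so -3 ≤ 3·cos(5n) ≤ 3
Lower bound: -3, Upper bound: 3
The sequence IS bounded

Bounded (-3 ≤ aₙ ≤ 3)


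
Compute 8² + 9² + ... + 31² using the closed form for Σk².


Σₖ₌8^31 k² = Σₖ₌₁^31 k² − Σₖ₌₁^7 k²
= 31·32·63/6 − 7·8·15/6
= 10416 − 140 = 10276

Σk² = 10276


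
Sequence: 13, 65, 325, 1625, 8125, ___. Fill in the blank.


Pattern: geometric (r=5)
Terms: 13, 65, 325, 1625, 8125
Next term = 40625

Next term = 40625


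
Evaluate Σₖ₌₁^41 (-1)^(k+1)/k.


S = 1 - 1/2 + 1/3 - 1/4 + 1/5 - 1/6 + 1/7 - 1/8 ± ...
= 0.7052
(Full series converges to +ln(2) ≈ +0.6931)

S_41 = 0.7052


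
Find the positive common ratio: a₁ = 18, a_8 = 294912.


r^(n-1) = aₙ/a₁
r^7 = 294912/18 = 16384
r = 16384^(1/7)
= 4

r = 4


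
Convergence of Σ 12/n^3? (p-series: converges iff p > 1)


p-series test: Σ c/n^p converges if p > 1, diverges if p ≤ 1 (constant c > 0 doesn't affect convergence).
p = 3
3 > 1 → CONVERGES

Converges (p = 3 > 1)


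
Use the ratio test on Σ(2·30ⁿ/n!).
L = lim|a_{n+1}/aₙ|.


aₙ = 2·30^n/n!
a_{n+1}/aₙ = 30^(n+1)/(n+1)! × n!/30^n  (constant 2 cancels)
= 30/(n+1)
L = lim(n→∞) 30/(n+1) = 0
L < 1 → series CONVERGES

Converges (ratio test: L = 0 < 1)


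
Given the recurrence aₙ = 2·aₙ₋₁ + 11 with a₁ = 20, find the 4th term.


Computing step by step:
a_1 = 20
a_2 = 51
a_3 = 113
a_4 = 237


a_4 = 237


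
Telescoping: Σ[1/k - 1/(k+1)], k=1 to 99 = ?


Telescoping: adjacent terms cancel.
= 1/1 - 1/100
= 1 - 1/100 = 99/100

Sum = 99/100


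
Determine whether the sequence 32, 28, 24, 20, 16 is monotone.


Differences: -4, -4, -4, -4
All differences < 0 → strictly DECREASING

Monotonically decreasing


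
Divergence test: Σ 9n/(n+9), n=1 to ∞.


lim(n→∞) 9n/(n+9) = 9/1 = 9  (divide numerator and denominator by n)
lim aₙ = 9 ≠ 0 → series DIVERGES

Diverges (lim aₙ = 9 ≠ 0)


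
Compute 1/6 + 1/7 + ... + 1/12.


Σₖ₌6^12 1/k = 1/6 + 1/7 + 1/8 + 1/9 + 1/10 + 1/11 + 1/12
= 22727/27720
≈ 0.8199

Sum = 22727/27720 ≈ 0.8199


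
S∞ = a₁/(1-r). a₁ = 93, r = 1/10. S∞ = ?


S∞ = a₁/(1-r) = 93/(1 - 1/10)
= 93/(9/10)
= 310/3

S∞ = 310/3


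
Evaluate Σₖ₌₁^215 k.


n(n+1)/2 = 215×216/2 = 46440/2 = 23220

Σk = 23220


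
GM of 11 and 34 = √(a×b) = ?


GM = √(11×34) = √374 = 19.3391

GM = 19.3391


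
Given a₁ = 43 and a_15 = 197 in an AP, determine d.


d = (aₙ - a₁)/(n-1)
= (197 - 43)/(15-1)
= 154/14 = 11

d = 11


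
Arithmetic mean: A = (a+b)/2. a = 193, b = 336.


AM = (193 + 336)/2 = 529/2 = 264.5

AM = 264.5


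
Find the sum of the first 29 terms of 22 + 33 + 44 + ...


aₙ = 22 + (29-1)×11 = 330
Sₙ = n(a₁+aₙ)/2 = 29×(22+330)/2
= 29×352/2 = 5104

S_29 = 5104


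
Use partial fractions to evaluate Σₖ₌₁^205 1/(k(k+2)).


1/(k(k+2)) = (1/2)·(1/k - 1/(k+2)) (partial fractions)
Telescoping: Σ = (1/2)·(1 + 1/2 - 1/206 - 1/207) = 31775/42642

Sum = 31775/42642


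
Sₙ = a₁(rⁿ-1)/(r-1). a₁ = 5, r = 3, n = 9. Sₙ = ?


Sₙ = 5×(3^9 - 1)/(3 - 1)
= 5×(19683 - 1)/2
= 5×19682/2
= 49205

S_9 = 49205


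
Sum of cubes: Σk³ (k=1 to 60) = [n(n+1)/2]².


n(n+1)/2 = 60×61/2 = 1830
Σk³ = 1830² = 3348900

Σk³ = 3348900


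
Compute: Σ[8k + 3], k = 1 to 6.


Σ(8k+3) = 8·Σk + 3·n
= 8·21 + 3·6
= 168 + 18 = 186

Σ = 186


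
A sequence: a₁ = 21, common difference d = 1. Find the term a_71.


aₙ = a₁ + (n-1)d
= 21 + (71-1)×1
= 21 + 70
= 91

a_71 = 91


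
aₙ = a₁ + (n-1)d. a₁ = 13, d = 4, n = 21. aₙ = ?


aₙ = a₁ + (n-1)d
= 13 + (21-1)×4
= 13 + 80
= 93

a_21 = 93


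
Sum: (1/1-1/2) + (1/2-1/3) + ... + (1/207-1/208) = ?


Telescoping: adjacent terms cancel.
= 1/1 - 1/208
= 1 - 1/208 = 207/208

Sum = 207/208


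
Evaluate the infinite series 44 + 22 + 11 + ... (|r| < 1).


S∞ = a₁/(1-r) = 44/(1 - 1/2)
= 44/(1/2)
= 88

S∞ = 88


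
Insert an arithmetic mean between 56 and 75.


AM = (56 + 75)/2 = 131/2 = 65.5

AM = 65.5


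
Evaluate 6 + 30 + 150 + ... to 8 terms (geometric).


Sₙ = 6×(5^8 - 1)/(5 - 1)
= 6×(390625 - 1)/4
= 6×390624/4
= 585936

S_8 = 585936


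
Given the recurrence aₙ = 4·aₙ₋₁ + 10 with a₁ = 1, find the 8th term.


Computing step by step:
a_1 = 1
a_2 = 14
a_3 = 66
a_4 = 274
a_5 = 1106
a_6 = 4434
a_7 = 17746
a_8 = 70994


a_8 = 70994


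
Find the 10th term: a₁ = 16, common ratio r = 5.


aₙ = a₁·r^(n-1)
= 16×5^9
= 16×1953125
= 31250000

a_10 = 31250000


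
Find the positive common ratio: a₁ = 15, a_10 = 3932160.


r^(n-1) = aₙ/a₁
r^9 = 3932160/15 = 262144
r = 262144^(1/9)
= 4

r = 4


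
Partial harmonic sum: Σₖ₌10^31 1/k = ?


Σₖ₌10^31 1/k = 1/10 + 1/11 + 1/12 + ... + 1/31
= 86517723849247/72201776446800
≈ 1.1983

Sum = 86517723849247/72201776446800 ≈ 1.1983


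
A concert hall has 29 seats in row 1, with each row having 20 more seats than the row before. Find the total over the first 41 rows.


aₙ = 29 + (41-1)×20 = 829
Sₙ = n(a₁+aₙ)/2 = 41×(29+829)/2
= 41×858/2 = 17589

S_41 = 17589


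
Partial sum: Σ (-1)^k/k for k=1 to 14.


S = -1 + 1/2 - 1/3 + 1/4 - 1/5 + 1/6 - 1/7 + 1/8 ± ...
= -0.6587
(Full series converges to -ln(2) ≈ -0.6931)

S_14 = -0.6587


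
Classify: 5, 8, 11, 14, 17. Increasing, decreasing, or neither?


Differences: 3, 3, 3, 3
All differences > 0 → strictly INCREASING

Monotonically increasing


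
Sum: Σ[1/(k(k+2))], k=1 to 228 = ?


1/(k(k+2)) = (1/2)·(1/k - 1/(k+2)) (partial fractions)
Telescoping: Σ = (1/2)·(1 + 1/2 - 1/229 - 1/230) = 39273/52670

Sum = 39273/52670


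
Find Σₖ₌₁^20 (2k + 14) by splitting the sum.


Σ(2k+14) = 2·Σk + 14·n
= 2·210 + 14·20
= 420 + 280 = 700

Σ = 700


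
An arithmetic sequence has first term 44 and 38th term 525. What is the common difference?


d = (aₙ - a₁)/(n-1)
= (525 - 44)/(38-1)
= 481/37 = 13

d = 13


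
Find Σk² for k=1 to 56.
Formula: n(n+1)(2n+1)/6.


n = 56
n(n+1)(2n+1)/6 = 56×57×113/6
= 360696/6 = 60116

Σk² = 60116


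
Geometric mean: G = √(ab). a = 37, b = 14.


GM = √(37×14) = √518 = 22.7596

GM = 22.7596


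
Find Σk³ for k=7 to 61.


Σₖ₌7^61 k³ = [61·62/2]² − [6·7/2]²
= 3575881 − 441 = 3575440

Σk³ = 3575440


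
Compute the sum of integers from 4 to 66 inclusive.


Σₖ₌4^66 k = Σₖ₌₁^66 k − Σₖ₌₁^3 k
= 66·67/2 − 3·4/2
= 2211 − 6 = 2205

Σk = 2205


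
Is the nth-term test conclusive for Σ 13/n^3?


lim(n→∞) 13/n^3 = 0
lim aₙ = 0 → nth-term test is INCONCLUSIVE
(Need other tests; this is actually a convergent p-series with p=3 > 1)

Inconclusive (lim aₙ = 0; need another test)


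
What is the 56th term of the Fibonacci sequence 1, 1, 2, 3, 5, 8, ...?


Fibonacci sequence: 1, 1, 2, 3, 5, 8, 13, 21, 34, 55, 89, ...
F(56) = 225851433717

F(56) = 225851433717


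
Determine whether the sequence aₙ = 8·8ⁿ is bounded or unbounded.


aₙ = 8·8ⁿ → as n→∞, aₙ→∞ (since base 8 > 1)
No finite upper bound exists
The sequence is UNBOUNDED

Unbounded (aₙ → ∞ as n → ∞)


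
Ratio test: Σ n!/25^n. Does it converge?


aₙ = n!/25^n
a_{n+1}/aₙ = (n+1)!/25^(n+1) × 25^n/n!
= (n+1)/25
L = lim(n→∞) (n+1)/25 = ∞
L > 1 → series DIVERGES

Diverges (ratio test: L = ∞ > 1)


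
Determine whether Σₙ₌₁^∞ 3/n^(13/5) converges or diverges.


p-series test: Σ c/n^p converges if p > 1, diverges if p ≤ 1 (constant c > 0 doesn't affect convergence).
p = 13/5
13/5 > 1 → CONVERGES

Converges (p = 13/5 > 1)


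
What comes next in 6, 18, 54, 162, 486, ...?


Pattern: geometric (r=3)
Terms: 6, 18, 54, 162, 486
Next term = 1458

Next term = 1458


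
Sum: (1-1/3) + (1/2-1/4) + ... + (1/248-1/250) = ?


Telescoping with gap 2: two head and two tail terms survive.
= (1 + 1/2) - (1/249 + 1/250)
= 3/2 - 1/249 - 1/250 = 46438/31125

Sum = 46438/31125


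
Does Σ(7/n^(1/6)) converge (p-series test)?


p-series test: Σ c/n^p converges if p > 1, diverges if p ≤ 1 (constant c > 0 doesn't affect convergence).
p = 1/6
1/6 ≤ 1 → DIVERGES

Diverges (p = 1/6 ≤ 1)


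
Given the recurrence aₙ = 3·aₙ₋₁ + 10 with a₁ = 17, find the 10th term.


Computing step by step:
a_1 = 17
a_2 = 61
a_3 = 193
a_4 = 589
a_5 = 1777
a_6 = 5341
a_7 = 16033
a_8 = 48109
a_9 = 144337
a_10 = 433021


a_10 = 433021


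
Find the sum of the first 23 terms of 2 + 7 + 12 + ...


aₙ = 2 + (23-1)×5 = 112
Sₙ = n(a₁+aₙ)/2 = 23×(2+112)/2
= 23×114/2 = 1311

S_23 = 1311


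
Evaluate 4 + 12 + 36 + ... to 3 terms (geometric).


Sₙ = 4×(3^3 - 1)/(3 - 1)
= 4×(27 - 1)/2
= 4×26/2
= 52

S_3 = 52


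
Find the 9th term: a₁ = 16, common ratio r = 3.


aₙ = a₁·r^(n-1)
= 16×3^8
= 16×6561
= 104976

a_9 = 104976


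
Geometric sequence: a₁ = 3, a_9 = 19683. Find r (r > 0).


r^(n-1) = aₙ/a₁
r^8 = 19683/3 = 6561
r = 6561^(1/8)
= ±3; taking r > 0 gives r = 3

r = 3


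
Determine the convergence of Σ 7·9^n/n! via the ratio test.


aₙ = 7·9^n/n!
a_{n+1}/aₙ = 9^(n+1)/(n+1)! × n!/9^n  (constant 7 cancels)
= 9/(n+1)
L = lim(n→∞) 9/(n+1) = 0
L < 1 → series CONVERGES

Converges (ratio test: L = 0 < 1)


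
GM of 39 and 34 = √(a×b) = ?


GM = √(39×34) = √1326 = 36.4143

GM = 36.4143


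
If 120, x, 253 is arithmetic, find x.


AM = (120 + 253)/2 = 373/2 = 186.5

AM = 186.5


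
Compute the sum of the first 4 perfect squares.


n = 4
n(n+1)(2n+1)/6 = 4×5×9/6
= 180/6 = 30

Σk² = 30


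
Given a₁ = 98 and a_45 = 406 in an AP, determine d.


d = (aₙ - a₁)/(n-1)
= (406 - 98)/(45-1)
= 308/44 = 7

d = 7


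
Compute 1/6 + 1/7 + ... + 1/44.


Σₖ₌6^44 1/k = 1/6 + 1/7 + 1/8 + ... + 1/44
= 2811602488175143027/1345655451257488800
≈ 2.0894

Sum = 2811602488175143027/1345655451257488800 ≈ 2.0894


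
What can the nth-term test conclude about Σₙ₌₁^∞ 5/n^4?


lim(n→∞) 5/n^4 = 0
lim aₙ = 0 → nth-term test is INCONCLUSIVE
(Need other tests; this is actually a convergent p-series with p=4 > 1)

Inconclusive (lim aₙ = 0; need another test)


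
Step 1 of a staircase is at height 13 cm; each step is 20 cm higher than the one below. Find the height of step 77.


aₙ = a₁ + (n-1)d
= 13 + (77-1)×20
= 13 + 1520
= 1533

a_77 = 1533


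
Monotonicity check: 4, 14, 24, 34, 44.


Differences: 10, 10, 10, 10
All differences > 0 → strictly INCREASING

Monotonically increasing


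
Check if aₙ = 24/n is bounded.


a₁ = 24, a₂ = 24/2, a₃ = 24/3, ...
0 < aₙ ≤ 24 for all n ≥ 1
Lower bound: 0, Upper bound: 24
The sequence IS bounded

Bounded (0 < aₙ ≤ 24)


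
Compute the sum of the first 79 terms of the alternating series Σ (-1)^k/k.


S = -1 + 1/2 - 1/3 + 1/4 - 1/5 + 1/6 - 1/7 + 1/8 ± ...
= -0.6994
(Full series converges to -ln(2) ≈ -0.6931)

S_79 = -0.6994


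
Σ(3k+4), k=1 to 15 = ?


Σ(3k+4) = 3·Σk + 4·n
= 3·120 + 4·15
= 360 + 60 = 420

Σ = 420


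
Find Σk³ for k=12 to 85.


Σₖ₌12^85 k³ = [85·86/2]² − [11·12/2]²
= 13359025 − 4356 = 13354669

Σk³ = 13354669


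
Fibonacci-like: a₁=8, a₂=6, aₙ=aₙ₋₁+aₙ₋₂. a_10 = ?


Computing iteratively: 8, 6, 14, 20, 34, 54, 88, 142, 230, 372
a_10 = 372

a_10 = 372


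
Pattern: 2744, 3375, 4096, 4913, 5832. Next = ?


Pattern: perfect cubes: n³
Terms: 2744, 3375, 4096, 4913, 5832
Next term = 6859

Next term = 6859


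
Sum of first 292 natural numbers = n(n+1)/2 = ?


n(n+1)/2 = 292×293/2 = 85556/2 = 42778

Σk = 42778


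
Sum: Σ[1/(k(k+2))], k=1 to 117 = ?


1/(k(k+2)) = (1/2)·(1/k - 1/(k+2)) (partial fractions)
Telescoping: Σ = (1/2)·(1 + 1/2 - 1/118 - 1/119) = 10413/14042

Sum = 10413/14042


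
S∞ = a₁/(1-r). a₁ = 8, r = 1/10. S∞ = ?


S∞ = a₁/(1-r) = 8/(1 - 1/10)
= 8/(9/10)
= 80/9

S∞ = 80/9


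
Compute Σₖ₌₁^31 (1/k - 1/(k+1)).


Telescoping: adjacent terms cancel.
= 1/1 - 1/32
= 1 - 1/32 = 31/32

Sum = 31/32


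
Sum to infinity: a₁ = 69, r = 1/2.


S∞ = a₁/(1-r) = 69/(1 - 1/2)
= 69/(1/2)
= 138

S∞ = 138


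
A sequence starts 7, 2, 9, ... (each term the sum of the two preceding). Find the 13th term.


Computing iteratively: 7, 2, 9, 11, 20, 31, 51, 82, 133, 215, 348, 563, ...
a_13 = 911

a_13 = 911


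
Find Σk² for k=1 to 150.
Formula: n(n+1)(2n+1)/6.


n = 150
n(n+1)(2n+1)/6 = 150×151×301/6
= 6817650/6 = 1136275

Σk² = 1136275


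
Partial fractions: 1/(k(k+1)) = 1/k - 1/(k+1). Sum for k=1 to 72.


1/(k(k+1)) = 1/k - 1/(k+1) (partial fractions)
Telescoping: Σ = 1 - 1/73 = 72/73

Sum = 72/73


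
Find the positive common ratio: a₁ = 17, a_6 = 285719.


r^(n-1) = aₙ/a₁
r^5 = 285719/17 = 16807
r = 16807^(1/5)
= 7

r = 7


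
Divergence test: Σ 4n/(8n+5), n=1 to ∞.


lim(n→∞) 4n/(8n+5) = 4/8 = 1/2  (divide numerator and denominator by n)
lim aₙ = 1/2 ≠ 0 → series DIVERGES

Diverges (lim aₙ = 1/2 ≠ 0)


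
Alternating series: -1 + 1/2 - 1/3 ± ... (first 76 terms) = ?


S = -1 + 1/2 - 1/3 + 1/4 - 1/5 + 1/6 - 1/7 + 1/8 ± ...
= -0.6866
(Full series converges to -ln(2) ≈ -0.6931)

S_76 = -0.6866


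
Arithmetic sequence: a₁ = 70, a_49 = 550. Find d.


d = (aₙ - a₁)/(n-1)
= (550 - 70)/(49-1)
= 480/48 = 10

d = 10


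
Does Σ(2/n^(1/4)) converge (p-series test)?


p-series test: Σ c/n^p converges if p > 1, diverges if p ≤ 1 (constant c > 0 doesn't affect convergence).
p = 1/4
1/4 ≤ 1 → DIVERGES

Diverges (p = 1/4 ≤ 1)


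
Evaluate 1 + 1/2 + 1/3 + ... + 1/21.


H_21 = 1/1 + 1/2 + 1/3 + ... + 1/21
= 18858053/5173168
≈ 3.6454

H_21 = 18858053/5173168 ≈ 3.6454


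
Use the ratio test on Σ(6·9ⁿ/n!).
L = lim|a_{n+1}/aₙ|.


aₙ = 6·9^n/n!
a_{n+1}/aₙ = 9^(n+1)/(n+1)! × n!/9^n  (constant 6 cancels)
= 9/(n+1)
L = lim(n→∞) 9/(n+1) = 0
L < 1 → series CONVERGES

Converges (ratio test: L = 0 < 1)


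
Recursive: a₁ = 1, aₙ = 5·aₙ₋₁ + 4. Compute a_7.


Computing step by step:
a_1 = 1
a_2 = 9
a_3 = 49
a_4 = 249
a_5 = 1249
a_6 = 6249
a_7 = 31249


a_7 = 31249


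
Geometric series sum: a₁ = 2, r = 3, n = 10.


Sₙ = 2×(3^10 - 1)/(3 - 1)
= 2×(59049 - 1)/2
= 2×59048/2
= 59048

S_10 = 59048


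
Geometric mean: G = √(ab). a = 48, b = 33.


GM = √(48×33) = √1584 = 39.7995

GM = 39.7995


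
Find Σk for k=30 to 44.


Σₖ₌30^44 k = Σₖ₌₁^44 k − Σₖ₌₁^29 k
= 44·45/2 − 29·30/2
= 990 − 435 = 555

Σk = 555


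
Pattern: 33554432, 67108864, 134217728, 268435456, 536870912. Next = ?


Pattern: powers of 2: 2ⁿ
Terms: 33554432, 67108864, 134217728, 268435456, 536870912
Next term = 1073741824

Next term = 1073741824


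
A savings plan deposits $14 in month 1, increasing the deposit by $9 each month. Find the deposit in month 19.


aₙ = a₁ + (n-1)d
= 14 + (19-1)×9
= 14 + 162
= 176

a_19 = 176


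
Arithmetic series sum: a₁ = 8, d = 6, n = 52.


aₙ = 8 + (52-1)×6 = 314
Sₙ = n(a₁+aₙ)/2 = 52×(8+314)/2
= 52×322/2 = 8372

S_52 = 8372


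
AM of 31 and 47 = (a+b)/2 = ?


AM = (31 + 47)/2 = 78/2 = 39

AM = 39


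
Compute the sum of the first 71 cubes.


n(n+1)/2 = 71×72/2 = 2556
Σk³ = 2556² = 6533136

Σk³ = 6533136


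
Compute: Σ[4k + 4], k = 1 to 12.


Σ(4k+4) = 4·Σk + 4·n
= 4·78 + 4·12
= 312 + 48 = 360

Σ = 360


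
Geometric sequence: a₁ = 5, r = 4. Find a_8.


aₙ = a₁·r^(n-1)
= 5×4^7
= 5×16384
= 81920

a_8 = 81920


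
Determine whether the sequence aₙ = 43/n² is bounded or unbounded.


a₁ = 43, a₂ = 43/4, a₃ = 43/9, ...
0 < aₙ ≤ 43 for all n ≥ 1
The sequence IS bounded

Bounded (0 < aₙ ≤ 43)


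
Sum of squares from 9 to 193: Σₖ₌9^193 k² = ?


Σₖ₌9^193 k² = Σₖ₌₁^193 k² − Σₖ₌₁^8 k²
= 193·194·387/6 − 8·9·17/6
= 2415009 − 204 = 2414805

Σk² = 2414805


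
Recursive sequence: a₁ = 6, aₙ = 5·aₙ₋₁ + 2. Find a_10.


Computing step by step:
a_1 = 6
a_2 = 32
a_3 = 162
a_4 = 812
a_5 = 4062
a_6 = 20312
a_7 = 101562
a_8 = 507812
a_9 = 2539062
a_10 = 12695312


a_10 = 12695312


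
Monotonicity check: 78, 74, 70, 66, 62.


Differences: -4, -4, -4, -4
All differences < 0 → strictly DECREASING

Monotonically decreasing


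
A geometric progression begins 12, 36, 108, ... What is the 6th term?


aₙ = a₁·r^(n-1)
= 12×3^5
= 12×243
= 2916

a_6 = 2916


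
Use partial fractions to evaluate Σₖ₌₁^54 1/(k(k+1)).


1/(k(k+1)) = 1/k - 1/(k+1) (partial fractions)
Telescoping: Σ = 1 - 1/55 = 54/55

Sum = 54/55


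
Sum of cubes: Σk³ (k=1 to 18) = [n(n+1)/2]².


n(n+1)/2 = 18×19/2 = 171
Σk³ = 171² = 29241

Σk³ = 29241


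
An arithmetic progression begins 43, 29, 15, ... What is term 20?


aₙ = a₁ + (n-1)d
= 43 + (20-1)×-14
= 43 - 266
= -223

a_20 = -223


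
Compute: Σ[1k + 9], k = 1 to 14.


Σ(1k+9) = 1·Σk + 9·n
= 1·105 + 9·14
= 105 + 126 = 231

Σ = 231


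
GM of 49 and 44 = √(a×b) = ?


GM = √(49×44) = √2156 = 46.4327

GM = 46.4327


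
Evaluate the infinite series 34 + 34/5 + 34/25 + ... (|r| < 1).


S∞ = a₁/(1-r) = 34/(1 - 1/5)
= 34/(4/5)
= 85/2

S∞ = 85/2


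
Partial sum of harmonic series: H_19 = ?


H_19 = 1/1 + 1/2 + 1/3 + ... + 1/19
= 275295799/77597520
≈ 3.5477

H_19 = 275295799/77597520 ≈ 3.5477


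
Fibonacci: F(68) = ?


Fibonacci sequence: 1, 1, 2, 3, 5, 8, 13, 21, 34, 55, 89, ...
F(68) = 72723460248141

F(68) = 72723460248141


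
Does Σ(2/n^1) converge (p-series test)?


p-series test: Σ c/n^p converges if p > 1, diverges if p ≤ 1 (constant c > 0 doesn't affect convergence).
p = 1
1 ≤ 1 → DIVERGES

Diverges (p = 1 ≤ 1)


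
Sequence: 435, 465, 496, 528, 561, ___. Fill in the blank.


Pattern: triangular numbers: n(n+1)/2
Terms: 435, 465, 496, 528, 561
Next term = 595

Next term = 595


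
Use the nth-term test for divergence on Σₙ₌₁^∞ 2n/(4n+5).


lim(n→∞) 2n/(4n+5) = 2/4 = 1/2  (divide numerator and denominator by n)
lim aₙ = 1/2 ≠ 0 → series DIVERGES

Diverges (lim aₙ = 1/2 ≠ 0)


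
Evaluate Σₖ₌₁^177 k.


n(n+1)/2 = 177×178/2 = 31506/2 = 15753

Σk = 15753


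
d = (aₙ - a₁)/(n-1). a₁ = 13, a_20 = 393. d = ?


d = (aₙ - a₁)/(n-1)
= (393 - 13)/(20-1)
= 380/19 = 20

d = 20


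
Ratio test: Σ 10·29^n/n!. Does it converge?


aₙ = 10·29^n/n!
a_{n+1}/aₙ = 29^(n+1)/(n+1)! × n!/29^n  (constant 10 cancels)
= 29/(n+1)
L = lim(n→∞) 29/(n+1) = 0
L < 1 → series CONVERGES

Converges (ratio test: L = 0 < 1)


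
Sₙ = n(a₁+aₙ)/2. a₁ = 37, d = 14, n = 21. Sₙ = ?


aₙ = 37 + (21-1)×14 = 317
Sₙ = n(a₁+aₙ)/2 = 21×(37+317)/2
= 21×354/2 = 3717

S_21 = 3717


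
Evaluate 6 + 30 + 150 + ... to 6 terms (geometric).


Sₙ = 6×(5^6 - 1)/(5 - 1)
= 6×(15625 - 1)/4
= 6×15624/4
= 23436

S_6 = 23436


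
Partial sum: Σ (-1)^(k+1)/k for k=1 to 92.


S = 1 - 1/2 + 1/3 - 1/4 + 1/5 - 1/6 + 1/7 - 1/8 ± ...
= 0.6877
(Full series converges to +ln(2) ≈ +0.6931)

S_92 = 0.6877


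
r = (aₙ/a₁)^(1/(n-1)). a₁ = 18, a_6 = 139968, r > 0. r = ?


r^(n-1) = aₙ/a₁
r^5 = 139968/18 = 7776
r = 7776^(1/5)
= 6

r = 6


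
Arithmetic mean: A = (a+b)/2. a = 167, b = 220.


AM = (167 + 220)/2 = 387/2 = 193.5

AM = 193.5


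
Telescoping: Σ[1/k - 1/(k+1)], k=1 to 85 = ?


Telescoping: adjacent terms cancel.
= 1/1 - 1/86
= 1 - 1/86 = 85/86

Sum = 85/86


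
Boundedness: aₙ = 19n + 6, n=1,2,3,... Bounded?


aₙ = 19n + 6 → as n→∞, aₙ→∞
No finite upper bound exists
The sequence is UNBOUNDED

Unbounded (aₙ → ∞ as n → ∞)


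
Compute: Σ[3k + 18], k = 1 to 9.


Σ(3k+18) = 3·Σk + 18·n
= 3·45 + 18·9
= 135 + 162 = 297

Σ = 297


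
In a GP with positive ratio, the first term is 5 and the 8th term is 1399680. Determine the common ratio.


r^(n-1) = aₙ/a₁
r^7 = 1399680/5 = 279936
r = 279936^(1/7)
= 6

r = 6


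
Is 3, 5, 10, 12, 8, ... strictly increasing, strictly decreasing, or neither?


Differences: 2, 5, 2, -4
Difference at position 1 is +2 (> 0) but position 4 is -4 (< 0) — sequence both rises and falls
→ NOT monotonic

Not monotonic


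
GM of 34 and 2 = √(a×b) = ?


GM = √(34×2) = √68 = 8.2462

GM = 8.2462


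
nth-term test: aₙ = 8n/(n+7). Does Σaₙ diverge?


lim(n→∞) 8n/(n+7) = 8/1 = 8  (divide numerator and denominator by n)
lim aₙ = 8 ≠ 0 → series DIVERGES

Diverges (lim aₙ = 8 ≠ 0)


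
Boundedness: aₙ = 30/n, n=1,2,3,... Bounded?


a₁ = 30, a₂ = 30/2, a₃ = 30/3, ...
0 < aₙ ≤ 30 for all n ≥ 1
Lower bound: 0, Upper bound: 30
The sequence IS bounded

Bounded (0 < aₙ ≤ 30)


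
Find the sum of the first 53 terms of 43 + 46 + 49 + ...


aₙ = 43 + (53-1)×3 = 199
Sₙ = n(a₁+aₙ)/2 = 53×(43+199)/2
= 53×242/2 = 6413

S_53 = 6413


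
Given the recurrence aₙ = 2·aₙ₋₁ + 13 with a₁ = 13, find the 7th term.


Computing step by step:
a_1 = 13
a_2 = 39
a_3 = 91
a_4 = 195
a_5 = 403
a_6 = 819
a_7 = 1651


a_7 = 1651


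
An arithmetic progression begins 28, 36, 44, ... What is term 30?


aₙ = a₁ + (n-1)d
= 28 + (30-1)×8
= 28 + 232
= 260

a_30 = 260


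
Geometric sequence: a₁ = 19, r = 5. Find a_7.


aₙ = a₁·r^(n-1)
= 19×5^6
= 19×15625
= 296875

a_7 = 296875


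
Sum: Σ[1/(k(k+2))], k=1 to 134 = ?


1/(k(k+2)) = (1/2)·(1/k - 1/(k+2)) (partial fractions)
Telescoping: Σ = (1/2)·(1 + 1/2 - 1/135 - 1/136) = 27269/36720

Sum = 27269/36720


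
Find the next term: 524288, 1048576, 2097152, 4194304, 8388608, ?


Pattern: powers of 2: 2ⁿ
Terms: 524288, 1048576, 2097152, 4194304, 8388608
Next term = 16777216

Next term = 16777216


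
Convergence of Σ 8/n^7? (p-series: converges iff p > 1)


p-series test: Σ c/n^p converges if p > 1, diverges if p ≤ 1 (constant c > 0 doesn't affect convergence).
p = 7
7 > 1 → CONVERGES

Converges (p = 7 > 1)


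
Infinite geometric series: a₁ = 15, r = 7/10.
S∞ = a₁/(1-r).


S∞ = a₁/(1-r) = 15/(1 - 7/10)
= 15/(3/10)
= 50

S∞ = 50


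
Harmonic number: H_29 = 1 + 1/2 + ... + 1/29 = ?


H_29 = 1/1 + 1/2 + 1/3 + ... + 1/29
= 9227046511387/2329089562800
≈ 3.9617

H_29 = 9227046511387/2329089562800 ≈ 3.9617


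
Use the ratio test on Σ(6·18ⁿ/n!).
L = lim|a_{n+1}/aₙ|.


aₙ = 6·18^n/n!
a_{n+1}/aₙ = 18^(n+1)/(n+1)! × n!/18^n  (constant 6 cancels)
= 18/(n+1)
L = lim(n→∞) 18/(n+1) = 0
L < 1 → series CONVERGES

Converges (ratio test: L = 0 < 1)


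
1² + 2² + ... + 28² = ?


n = 28
n(n+1)(2n+1)/6 = 28×29×57/6
= 46284/6 = 7714

Σk² = 7714


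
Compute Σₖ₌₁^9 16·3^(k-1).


Sₙ = 16×(3^9 - 1)/(3 - 1)
= 16×(19683 - 1)/2
= 16×19682/2
= 157456

S_9 = 157456


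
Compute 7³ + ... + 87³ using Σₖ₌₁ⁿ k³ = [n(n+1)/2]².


Σₖ₌7^87 k³ = [87·88/2]² − [6·7/2]²
= 14653584 − 441 = 14653143

Σk³ = 14653143


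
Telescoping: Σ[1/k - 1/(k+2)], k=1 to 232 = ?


Telescoping with gap 2: two head and two tail terms survive.
= (1 + 1/2) - (1/233 + 1/234)
= 3/2 - 1/233 - 1/234 = 40658/27261

Sum = 40658/27261


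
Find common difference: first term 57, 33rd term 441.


d = (aₙ - a₁)/(n-1)
= (441 - 57)/(33-1)
= 384/32 = 12

d = 12


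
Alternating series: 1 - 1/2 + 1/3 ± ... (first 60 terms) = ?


S = 1 - 1/2 + 1/3 - 1/4 + 1/5 - 1/6 + 1/7 - 1/8 ± ...
= 0.6849
(Full series converges to +ln(2) ≈ +0.6931)

S_60 = 0.6849


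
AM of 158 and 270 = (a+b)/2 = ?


AM = (158 + 270)/2 = 428/2 = 214

AM = 214


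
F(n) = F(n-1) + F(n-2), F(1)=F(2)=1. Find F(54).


Fibonacci sequence: 1, 1, 2, 3, 5, 8, 13, 21, 34, 55, 89, ...
F(54) = 86267571272

F(54) = 86267571272


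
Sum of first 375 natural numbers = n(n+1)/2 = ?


n(n+1)/2 = 375×376/2 = 141000/2 = 70500

Σk = 70500


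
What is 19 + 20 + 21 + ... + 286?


Σₖ₌19^286 k = Σₖ₌₁^286 k − Σₖ₌₁^18 k
= 286·287/2 − 18·19/2
= 41041 − 171 = 40870

Σk = 40870


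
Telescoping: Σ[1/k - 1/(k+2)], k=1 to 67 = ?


Telescoping with gap 2: two head and two tail terms survive.
= (1 + 1/2) - (1/68 + 1/69)
= 3/2 - 1/68 - 1/69 = 6901/4692

Sum = 6901/4692


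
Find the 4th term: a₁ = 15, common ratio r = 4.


aₙ = a₁·r^(n-1)
= 15×4^3
= 15×64
= 960

a_4 = 960


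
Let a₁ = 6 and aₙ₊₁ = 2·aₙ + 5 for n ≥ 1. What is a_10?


Computing step by step:
a_1 = 6
a_2 = 17
a_3 = 39
a_4 = 83
a_5 = 171
a_6 = 347
a_7 = 699
a_8 = 1403
a_9 = 2811
a_10 = 5627


a_10 = 5627


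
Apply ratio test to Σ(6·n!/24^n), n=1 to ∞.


aₙ = 6·n!/24^n
a_{n+1}/aₙ = (n+1)!/24^(n+1) × 24^n/n!  (constant 6 cancels)
= (n+1)/24
L = lim(n→∞) (n+1)/24 = ∞
L > 1 → series DIVERGES

Diverges (ratio test: L = ∞ > 1)


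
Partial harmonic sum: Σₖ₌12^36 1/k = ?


Σₖ₌12^36 1/k = 1/12 + 1/13 + 1/14 + ... + 1/36
= 23820023125517/20629078984800
≈ 1.1547

Sum = 23820023125517/20629078984800 ≈ 1.1547


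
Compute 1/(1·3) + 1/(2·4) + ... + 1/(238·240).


1/(k(k+2)) = (1/2)·(1/k - 1/(k+2)) (partial fractions)
Telescoping: Σ = (1/2)·(1 + 1/2 - 1/239 - 1/240) = 85561/114720

Sum = 85561/114720


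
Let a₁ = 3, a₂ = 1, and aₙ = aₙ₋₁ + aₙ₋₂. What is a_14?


Computing iteratively: 3, 1, 4, 5, 9, 14, 23, 37, 60, 97, 157, 254, ...
a_14 = 665

a_14 = 665


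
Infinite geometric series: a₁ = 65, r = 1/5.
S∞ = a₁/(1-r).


S∞ = a₁/(1-r) = 65/(1 - 1/5)
= 65/(4/5)
= 325/4

S∞ = 325/4


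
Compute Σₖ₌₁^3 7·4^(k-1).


Sₙ = 7×(4^3 - 1)/(4 - 1)
= 7×(64 - 1)/3
= 7×63/3
= 147

S_3 = 147


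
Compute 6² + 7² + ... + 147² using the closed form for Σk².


Σₖ₌6^147 k² = Σₖ₌₁^147 k² − Σₖ₌₁^5 k²
= 147·148·295/6 − 5·6·11/6
= 1069670 − 55 = 1069615

Σk² = 1069615


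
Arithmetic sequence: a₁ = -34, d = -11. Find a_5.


aₙ = a₁ + (n-1)d
= -34 + (5-1)×-11
= -34 - 44
= -78

a_5 = -78


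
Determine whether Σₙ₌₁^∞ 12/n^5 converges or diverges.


p-series test: Σ c/n^p converges if p > 1, diverges if p ≤ 1 (constant c > 0 doesn't affect convergence).
p = 5
5 > 1 → CONVERGES

Converges (p = 5 > 1)


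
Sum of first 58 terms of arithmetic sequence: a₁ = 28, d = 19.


aₙ = 28 + (58-1)×19 = 1111
Sₙ = n(a₁+aₙ)/2 = 58×(28+1111)/2
= 58×1139/2 = 33031

S_58 = 33031
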